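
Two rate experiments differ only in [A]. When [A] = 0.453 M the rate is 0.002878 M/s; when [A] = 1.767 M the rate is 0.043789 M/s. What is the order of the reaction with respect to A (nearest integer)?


Rate is proportional to [A]^n, so rate2/rate1 = ([A]2/[A]1)^n. Take logs to solve for n.
rate2/rate1 = 0.043789 / 0.002878 = 15.2151
[A]2/[A]1 = 1.767 / 0.453 = 3.9007
n = ln(15.2151) / ln(3.9007) = 2.0
Nearest integer order:

2


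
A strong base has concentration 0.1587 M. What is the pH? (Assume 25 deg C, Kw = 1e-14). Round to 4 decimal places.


A strong base dissociates completely, so [OH-] equals the given concentration.
pOH = -log10([OH-]) = -log10(0.1587) = 0.799423
pH = 14 - pOH = 14 - 0.799423
pH = 13.200577, rounded to 4 dp:

13.2006


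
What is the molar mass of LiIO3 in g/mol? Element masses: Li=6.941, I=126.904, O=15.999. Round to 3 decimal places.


M = sum(count * atomic_mass) over atoms.
M = 1*6.941 + 1*126.904 + 3*15.999
M = 6.941 + 126.904 + 47.997
M = 181.842 g/mol, rounded to 3 dp:

181.842 g/mol


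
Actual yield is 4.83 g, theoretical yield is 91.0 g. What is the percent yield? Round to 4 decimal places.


% yield = 100 * actual / theoretical
% yield = 100 * 4.83 / 91.0
% yield = 5.30769231 %, rounded to 4 dp:

5.3077 %


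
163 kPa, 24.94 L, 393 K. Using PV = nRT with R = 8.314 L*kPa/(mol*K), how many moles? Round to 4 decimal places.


PV = nRT, solve for n = PV / (RT).
PV = 163 * 24.94 = 4065.22
RT = 8.314 * 393 = 3267.402
n = 4065.22 / 3267.402
n = 1.24417504 mol, rounded to 4 dp:

1.2442 mol


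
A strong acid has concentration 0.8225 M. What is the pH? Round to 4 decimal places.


A strong acid dissociates completely, so [H+] equals the given concentration.
pH = -log10([H+]) = -log10(0.8225)
pH = 0.08486409, rounded to 4 dp:

0.0849


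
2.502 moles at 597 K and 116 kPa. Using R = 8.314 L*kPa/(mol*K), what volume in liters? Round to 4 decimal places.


PV = nRT, solve for V = nRT / P.
nRT = 2.502 * 8.314 * 597 = 12418.5719
V = 12418.5719 / 116
V = 107.05665431 L, rounded to 4 dp:

107.0567 L


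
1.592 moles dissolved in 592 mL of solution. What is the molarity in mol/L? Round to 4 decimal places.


Convert volume to liters: V_L = V_mL / 1000.
V_L = 592 / 1000 = 0.592 L
M = n / V_L = 1.592 / 0.592
M = 2.68918919 mol/L, rounded to 4 dp:

2.6892 mol/L


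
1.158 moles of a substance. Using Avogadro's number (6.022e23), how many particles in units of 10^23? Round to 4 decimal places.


N = n * NA, then divide by 1e23 for the requested units.
N / 1e23 = n * 6.022
N / 1e23 = 1.158 * 6.022
N / 1e23 = 6.973476, rounded to 4 dp:

6.9735


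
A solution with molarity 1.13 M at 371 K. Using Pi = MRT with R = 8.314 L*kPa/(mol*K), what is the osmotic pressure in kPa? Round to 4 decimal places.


Osmotic pressure (van't Hoff): Pi = M*R*T.
RT = 8.314 * 371 = 3084.494
Pi = 1.13 * 3084.494
Pi = 3485.47822 kPa, rounded to 4 dp:

3485.4782 kPa


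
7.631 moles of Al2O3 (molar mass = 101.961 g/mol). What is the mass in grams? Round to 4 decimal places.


mass = n * M
mass = 7.631 * 101.961
mass = 778.064391 g, rounded to 4 dp:

778.0644 g


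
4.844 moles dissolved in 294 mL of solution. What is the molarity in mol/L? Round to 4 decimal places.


Convert volume to liters: V_L = V_mL / 1000.
V_L = 294 / 1000 = 0.294 L
M = n / V_L = 4.844 / 0.294
M = 16.47619048 mol/L, rounded to 4 dp:

16.4762 mol/L


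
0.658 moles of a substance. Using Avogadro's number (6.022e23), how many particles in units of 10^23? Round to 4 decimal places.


N = n * NA, then divide by 1e23 for the requested units.
N / 1e23 = n * 6.022
N / 1e23 = 0.658 * 6.022
N / 1e23 = 3.962476, rounded to 4 dp:

3.9625


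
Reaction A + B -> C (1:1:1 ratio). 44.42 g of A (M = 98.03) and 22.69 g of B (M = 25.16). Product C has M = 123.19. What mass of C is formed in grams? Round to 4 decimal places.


Find moles of each reactant; the smaller value is the limiting reagent in a 1:1:1 reaction, so moles_C equals moles of the limiter.
n_A = mass_A / M_A = 44.42 / 98.03 = 0.453127 mol
n_B = mass_B / M_B = 22.69 / 25.16 = 0.901828 mol
Limiting reagent: A (smaller), n_limiting = 0.453127 mol
mass_C = n_limiting * M_C = 0.453127 * 123.19
mass_C = 55.82071513 g, rounded to 4 dp:

55.8207 g


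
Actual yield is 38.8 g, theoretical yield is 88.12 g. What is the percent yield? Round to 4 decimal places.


% yield = 100 * actual / theoretical
% yield = 100 * 38.8 / 88.12
% yield = 44.030867 %, rounded to 4 dp:

44.0309 %


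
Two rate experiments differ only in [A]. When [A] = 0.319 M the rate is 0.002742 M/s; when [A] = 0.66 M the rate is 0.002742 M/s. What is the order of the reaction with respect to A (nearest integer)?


Rate is proportional to [A]^n, so rate2/rate1 = ([A]2/[A]1)^n. Take logs to solve for n.
rate2/rate1 = 0.002742 / 0.002742 = 1.0
[A]2/[A]1 = 0.66 / 0.319 = 2.069
n = ln(1.0) / ln(2.069) = 0.0
Nearest integer order:

0


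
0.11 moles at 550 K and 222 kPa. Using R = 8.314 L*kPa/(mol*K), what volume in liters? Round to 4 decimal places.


PV = nRT, solve for V = nRT / P.
nRT = 0.11 * 8.314 * 550 = 502.997
V = 502.997 / 222
V = 2.26575225 L, rounded to 4 dp:

2.2658 L


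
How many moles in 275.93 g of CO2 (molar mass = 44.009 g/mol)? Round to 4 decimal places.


n = mass / M
n = 275.93 / 44.009
n = 6.26985389 mol, rounded to 4 dp:

6.2699 mol


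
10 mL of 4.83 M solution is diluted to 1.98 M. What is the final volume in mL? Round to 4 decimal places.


Dilution: M1*V1 = M2*V2, solve for V2.
V2 = M1*V1 / M2
V2 = 4.83 * 10 / 1.98
V2 = 48.3 / 1.98
V2 = 24.39393939 mL, rounded to 4 dp:

24.3939 mL


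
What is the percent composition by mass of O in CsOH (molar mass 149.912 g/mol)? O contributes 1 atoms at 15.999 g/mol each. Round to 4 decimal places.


pct = 100 * (n_elem * M_elem) / M_total
mass_contribution = 1 * 15.999 = 15.999 g/mol
pct = 100 * 15.999 / 149.912
pct = 10.67226106 %, rounded to 4 dp:

10.6723 %


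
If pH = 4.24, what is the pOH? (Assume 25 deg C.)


At 25 deg C, pH + pOH = 14.
pOH = 14 - pH = 14 - 4.24
pOH = 9.76:

9.76


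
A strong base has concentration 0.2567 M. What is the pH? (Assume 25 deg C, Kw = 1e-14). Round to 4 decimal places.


A strong base dissociates completely, so [OH-] equals the given concentration.
pOH = -log10([OH-]) = -log10(0.2567) = 0.590574
pH = 14 - pOH = 14 - 0.590574
pH = 13.409426, rounded to 4 dp:

13.4094


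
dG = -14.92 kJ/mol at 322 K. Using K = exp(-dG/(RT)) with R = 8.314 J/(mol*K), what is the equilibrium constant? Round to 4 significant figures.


dG is in kJ/mol; multiply by 1000 to match R in J/(mol*K).
RT = 8.314 * 322 = 2677.108 J/mol
exponent = -dG*1000 / (RT) = -(-14.92*1000) / 2677.108 = 5.57317822
K = exp(5.57317822)
K = 263.2695, rounded to 4 significant figures:

263.3


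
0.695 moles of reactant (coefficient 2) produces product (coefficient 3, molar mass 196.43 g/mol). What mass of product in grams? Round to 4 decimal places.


Use the coefficient ratio to convert reactant moles to product moles, then multiply by the product's molar mass.
moles_P = moles_R * (coeff_P / coeff_R) = 0.695 * (3/2) = 1.0425
mass_P = moles_P * M_P = 1.0425 * 196.43
mass_P = 204.778275 g, rounded to 4 dp:

204.7783 g


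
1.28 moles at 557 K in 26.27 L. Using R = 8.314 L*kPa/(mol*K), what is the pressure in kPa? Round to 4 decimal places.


PV = nRT, solve for P = nRT / V.
nRT = 1.28 * 8.314 * 557 = 5927.5494
P = 5927.5494 / 26.27
P = 225.63948991 kPa, rounded to 4 dp:

225.6395 kPa


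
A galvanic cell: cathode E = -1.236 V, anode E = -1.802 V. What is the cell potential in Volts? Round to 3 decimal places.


Standard cell potential: E_cell = E_cathode - E_anode.
E_cell = -1.236 - (-1.802)
E_cell = 0.566 V, rounded to 3 dp:

0.566 V


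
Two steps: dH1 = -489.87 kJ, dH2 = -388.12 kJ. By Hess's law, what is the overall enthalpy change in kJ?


Hess's law: enthalpy is a state function, so add the step enthalpies.
dH_total = dH1 + dH2 = -489.87 + (-388.12)
dH_total = -877.99 kJ:

-877.99 kJ


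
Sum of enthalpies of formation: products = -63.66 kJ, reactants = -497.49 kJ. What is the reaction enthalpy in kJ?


dH_rxn = sum(dH_f products) - sum(dH_f reactants)
dH_rxn = -63.66 - (-497.49)
dH_rxn = 433.83 kJ:

433.83 kJ


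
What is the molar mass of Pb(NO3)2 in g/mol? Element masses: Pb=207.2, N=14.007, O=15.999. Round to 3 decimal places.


M = sum(count * atomic_mass) over atoms.
M = 1*207.2 + 2*14.007 + 6*15.999
M = 207.2 + 28.014 + 95.994
M = 331.208 g/mol, rounded to 3 dp:

331.208 g/mol


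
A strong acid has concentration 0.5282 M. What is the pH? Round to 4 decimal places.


A strong acid dissociates completely, so [H+] equals the given concentration.
pH = -log10([H+]) = -log10(0.5282)
pH = 0.2772016, rounded to 4 dp:

0.2772


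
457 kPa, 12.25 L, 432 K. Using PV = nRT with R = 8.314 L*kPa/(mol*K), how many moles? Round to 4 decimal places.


PV = nRT, solve for n = PV / (RT).
PV = 457 * 12.25 = 5598.25
RT = 8.314 * 432 = 3591.648
n = 5598.25 / 3591.648
n = 1.5586856 mol, rounded to 4 dp:

1.5587 mol


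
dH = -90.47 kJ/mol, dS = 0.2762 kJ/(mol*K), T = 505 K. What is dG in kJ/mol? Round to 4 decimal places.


Gibbs: dG = dH - T*dS (consistent units, dS already in kJ/(mol*K)).
T*dS = 505 * 0.2762 = 139.481
dG = -90.47 - (139.481)
dG = -229.951 kJ/mol, rounded to 4 dp:

-229.9510 kJ/mol


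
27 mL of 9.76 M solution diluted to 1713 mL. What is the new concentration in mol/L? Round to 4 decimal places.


Dilution: M1*V1 = M2*V2, solve for M2.
M2 = M1*V1 / V2
M2 = 9.76 * 27 / 1713
M2 = 263.52 / 1713
M2 = 0.15383538 mol/L, rounded to 4 dp:

0.1538 mol/L


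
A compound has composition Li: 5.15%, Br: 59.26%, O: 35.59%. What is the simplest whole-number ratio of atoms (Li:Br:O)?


Assume 100 g of compound, divide each mass% by atomic mass to get moles, then normalize by the smallest to get a raw atom ratio.
Moles per 100 g: Li: 5.15/6.941 = 0.742, Br: 59.26/79.904 = 0.7416, O: 35.59/15.999 = 2.2245
Raw ratio (divide by min = 0.7416): Li: 1.0, Br: 1.0, O: 2.999
Multiply by 1 to clear fractions: Li: 1.0 ~= 1, Br: 1.0 ~= 1, O: 2.999 ~= 3
Reduce by GCD to get the simplest whole-number ratio:

1:1:3


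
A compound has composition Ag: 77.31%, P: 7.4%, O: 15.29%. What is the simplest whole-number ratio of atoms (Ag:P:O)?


Assume 100 g of compound, divide each mass% by atomic mass to get moles, then normalize by the smallest to get a raw atom ratio.
Moles per 100 g: Ag: 77.31/107.868 = 0.7167, P: 7.4/30.974 = 0.2389, O: 15.29/15.999 = 0.9557
Raw ratio (divide by min = 0.2389): Ag: 3.0, P: 1.0, O: 4.0
Multiply by 1 to clear fractions: Ag: 3.0 ~= 3, P: 1.0 ~= 1, O: 4.0 ~= 4
Reduce by GCD to get the simplest whole-number ratio:

3:1:4


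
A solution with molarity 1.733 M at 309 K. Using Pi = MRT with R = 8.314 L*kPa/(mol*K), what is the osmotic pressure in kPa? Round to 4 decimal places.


Osmotic pressure (van't Hoff): Pi = M*R*T.
RT = 8.314 * 309 = 2569.026
Pi = 1.733 * 2569.026
Pi = 4452.122058 kPa, rounded to 4 dp:

4452.1221 kPa


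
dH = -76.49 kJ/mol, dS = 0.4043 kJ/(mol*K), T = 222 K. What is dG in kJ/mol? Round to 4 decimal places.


Gibbs: dG = dH - T*dS (consistent units, dS already in kJ/(mol*K)).
T*dS = 222 * 0.4043 = 89.7546
dG = -76.49 - (89.7546)
dG = -166.2446 kJ/mol, rounded to 4 dp:

-166.2446 kJ/mol


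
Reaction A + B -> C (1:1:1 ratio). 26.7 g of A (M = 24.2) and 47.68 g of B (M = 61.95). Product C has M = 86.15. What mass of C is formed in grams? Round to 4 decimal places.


Find moles of each reactant; the smaller value is the limiting reagent in a 1:1:1 reaction, so moles_C equals moles of the limiter.
n_A = mass_A / M_A = 26.7 / 24.2 = 1.103306 mol
n_B = mass_B / M_B = 47.68 / 61.95 = 0.769653 mol
Limiting reagent: B (smaller), n_limiting = 0.769653 mol
mass_C = n_limiting * M_C = 0.769653 * 86.15
mass_C = 66.30560595 g, rounded to 4 dp:

66.3056 g


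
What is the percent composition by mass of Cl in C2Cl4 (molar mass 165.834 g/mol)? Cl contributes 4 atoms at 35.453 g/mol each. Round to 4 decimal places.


pct = 100 * (n_elem * M_elem) / M_total
mass_contribution = 4 * 35.453 = 141.812 g/mol
pct = 100 * 141.812 / 165.834
pct = 85.51443009 %, rounded to 4 dp:

85.5144 %


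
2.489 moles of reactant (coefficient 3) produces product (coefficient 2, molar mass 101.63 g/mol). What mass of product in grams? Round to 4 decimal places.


Use the coefficient ratio to convert reactant moles to product moles, then multiply by the product's molar mass.
moles_P = moles_R * (coeff_P / coeff_R) = 2.489 * (2/3) = 1.659333
mass_P = moles_P * M_P = 1.659333 * 101.63
mass_P = 168.63801279 g, rounded to 4 dp:

168.6380 g


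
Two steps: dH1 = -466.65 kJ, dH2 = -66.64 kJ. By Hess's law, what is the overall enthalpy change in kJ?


Hess's law: enthalpy is a state function, so add the step enthalpies.
dH_total = dH1 + dH2 = -466.65 + (-66.64)
dH_total = -533.29 kJ:

-533.29 kJ


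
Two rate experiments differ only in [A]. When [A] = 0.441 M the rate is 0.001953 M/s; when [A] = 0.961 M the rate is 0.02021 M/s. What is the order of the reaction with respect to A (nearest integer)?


Rate is proportional to [A]^n, so rate2/rate1 = ([A]2/[A]1)^n. Take logs to solve for n.
rate2/rate1 = 0.02021 / 0.001953 = 10.3482
[A]2/[A]1 = 0.961 / 0.441 = 2.1791
n = ln(10.3482) / ln(2.1791) = 3.0
Nearest integer order:

3


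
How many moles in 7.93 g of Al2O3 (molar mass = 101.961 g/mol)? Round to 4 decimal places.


n = mass / M
n = 7.93 / 101.961
n = 0.07777484 mol, rounded to 4 dp:

0.0778 mol


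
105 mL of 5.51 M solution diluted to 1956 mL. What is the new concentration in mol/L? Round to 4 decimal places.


Dilution: M1*V1 = M2*V2, solve for M2.
M2 = M1*V1 / V2
M2 = 5.51 * 105 / 1956
M2 = 578.55 / 1956
M2 = 0.29578221 mol/L, rounded to 4 dp:

0.2958 mol/L


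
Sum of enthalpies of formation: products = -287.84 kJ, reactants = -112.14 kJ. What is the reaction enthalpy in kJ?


dH_rxn = sum(dH_f products) - sum(dH_f reactants)
dH_rxn = -287.84 - (-112.14)
dH_rxn = -175.7 kJ:

-175.70 kJ


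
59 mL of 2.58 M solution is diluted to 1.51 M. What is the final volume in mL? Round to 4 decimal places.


Dilution: M1*V1 = M2*V2, solve for V2.
V2 = M1*V1 / M2
V2 = 2.58 * 59 / 1.51
V2 = 152.22 / 1.51
V2 = 100.80794702 mL, rounded to 4 dp:

100.8079 mL


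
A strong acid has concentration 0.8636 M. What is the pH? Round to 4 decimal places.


A strong acid dissociates completely, so [H+] equals the given concentration.
pH = -log10([H+]) = -log10(0.8636)
pH = 0.06368737, rounded to 4 dp:

0.0637


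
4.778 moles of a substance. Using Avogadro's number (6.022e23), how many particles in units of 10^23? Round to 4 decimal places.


N = n * NA, then divide by 1e23 for the requested units.
N / 1e23 = n * 6.022
N / 1e23 = 4.778 * 6.022
N / 1e23 = 28.773116, rounded to 4 dp:

28.7731


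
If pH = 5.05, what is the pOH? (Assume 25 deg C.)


At 25 deg C, pH + pOH = 14.
pOH = 14 - pH = 14 - 5.05
pOH = 8.95:

8.95


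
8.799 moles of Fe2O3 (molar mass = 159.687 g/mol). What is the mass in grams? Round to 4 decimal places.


mass = n * M
mass = 8.799 * 159.687
mass = 1405.085913 g, rounded to 4 dp:

1405.0859 g


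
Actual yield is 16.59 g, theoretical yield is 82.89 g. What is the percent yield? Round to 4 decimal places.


% yield = 100 * actual / theoretical
% yield = 100 * 16.59 / 82.89
% yield = 20.01447702 %, rounded to 4 dp:

20.0145 %


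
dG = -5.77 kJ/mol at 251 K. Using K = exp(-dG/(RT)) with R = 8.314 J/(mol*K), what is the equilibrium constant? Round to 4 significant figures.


dG is in kJ/mol; multiply by 1000 to match R in J/(mol*K).
RT = 8.314 * 251 = 2086.814 J/mol
exponent = -dG*1000 / (RT) = -(-5.77*1000) / 2086.814 = 2.76498049
K = exp(2.76498049)
K = 15.87873, rounded to 4 significant figures:

15.88


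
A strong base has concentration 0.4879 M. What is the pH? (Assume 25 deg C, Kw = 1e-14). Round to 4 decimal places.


A strong base dissociates completely, so [OH-] equals the given concentration.
pOH = -log10([OH-]) = -log10(0.4879) = 0.311669
pH = 14 - pOH = 14 - 0.311669
pH = 13.688331, rounded to 4 dp:

13.6883


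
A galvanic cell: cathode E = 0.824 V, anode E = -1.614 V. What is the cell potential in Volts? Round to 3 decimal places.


Standard cell potential: E_cell = E_cathode - E_anode.
E_cell = 0.824 - (-1.614)
E_cell = 2.438 V, rounded to 3 dp:

2.438 V


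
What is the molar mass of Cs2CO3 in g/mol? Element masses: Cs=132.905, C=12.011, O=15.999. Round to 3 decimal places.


M = sum(count * atomic_mass) over atoms.
M = 2*132.905 + 1*12.011 + 3*15.999
M = 265.81 + 12.011 + 47.997
M = 325.818 g/mol, rounded to 3 dp:

325.818 g/mol


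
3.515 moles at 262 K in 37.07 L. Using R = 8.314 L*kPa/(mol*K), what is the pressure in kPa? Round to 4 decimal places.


PV = nRT, solve for P = nRT / V.
nRT = 3.515 * 8.314 * 262 = 7656.612
P = 7656.612 / 37.07
P = 206.54469922 kPa, rounded to 4 dp:

206.5447 kPa


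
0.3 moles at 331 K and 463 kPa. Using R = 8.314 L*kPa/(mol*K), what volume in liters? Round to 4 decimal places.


PV = nRT, solve for V = nRT / P.
nRT = 0.3 * 8.314 * 331 = 825.5802
V = 825.5802 / 463
V = 1.78311058 L, rounded to 4 dp:

1.7831 L


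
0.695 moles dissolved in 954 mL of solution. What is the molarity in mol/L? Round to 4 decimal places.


Convert volume to liters: V_L = V_mL / 1000.
V_L = 954 / 1000 = 0.954 L
M = n / V_L = 0.695 / 0.954
M = 0.72851153 mol/L, rounded to 4 dp:

0.7285 mol/L


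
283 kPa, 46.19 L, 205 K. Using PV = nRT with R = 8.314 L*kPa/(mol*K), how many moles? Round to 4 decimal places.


PV = nRT, solve for n = PV / (RT).
PV = 283 * 46.19 = 13071.77
RT = 8.314 * 205 = 1704.37
n = 13071.77 / 1704.37
n = 7.66956119 mol, rounded to 4 dp:

7.6696 mol


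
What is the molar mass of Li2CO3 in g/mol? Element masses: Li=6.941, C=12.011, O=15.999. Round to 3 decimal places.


M = sum(count * atomic_mass) over atoms.
M = 2*6.941 + 1*12.011 + 3*15.999
M = 13.882 + 12.011 + 47.997
M = 73.89 g/mol, rounded to 3 dp:

73.890 g/mol


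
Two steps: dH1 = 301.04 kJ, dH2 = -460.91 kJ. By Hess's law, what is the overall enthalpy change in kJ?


Hess's law: enthalpy is a state function, so add the step enthalpies.
dH_total = dH1 + dH2 = 301.04 + (-460.91)
dH_total = -159.87 kJ:

-159.87 kJ


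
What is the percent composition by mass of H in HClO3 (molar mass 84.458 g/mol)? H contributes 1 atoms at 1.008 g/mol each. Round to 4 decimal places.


pct = 100 * (n_elem * M_elem) / M_total
mass_contribution = 1 * 1.008 = 1.008 g/mol
pct = 100 * 1.008 / 84.458
pct = 1.19349262 %, rounded to 4 dp:

1.1935 %


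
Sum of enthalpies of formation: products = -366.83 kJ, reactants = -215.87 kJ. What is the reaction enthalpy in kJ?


dH_rxn = sum(dH_f products) - sum(dH_f reactants)
dH_rxn = -366.83 - (-215.87)
dH_rxn = -150.96 kJ:

-150.96 kJ


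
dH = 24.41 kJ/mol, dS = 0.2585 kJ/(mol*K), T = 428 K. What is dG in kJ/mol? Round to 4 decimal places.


Gibbs: dG = dH - T*dS (consistent units, dS already in kJ/(mol*K)).
T*dS = 428 * 0.2585 = 110.638
dG = 24.41 - (110.638)
dG = -86.228 kJ/mol, rounded to 4 dp:

-86.2280 kJ/mol


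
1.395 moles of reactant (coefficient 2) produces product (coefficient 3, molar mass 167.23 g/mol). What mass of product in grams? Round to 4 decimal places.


Use the coefficient ratio to convert reactant moles to product moles, then multiply by the product's molar mass.
moles_P = moles_R * (coeff_P / coeff_R) = 1.395 * (3/2) = 2.0925
mass_P = moles_P * M_P = 2.0925 * 167.23
mass_P = 349.928775 g, rounded to 4 dp:

349.9288 g


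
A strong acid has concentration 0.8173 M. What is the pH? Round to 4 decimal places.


A strong acid dissociates completely, so [H+] equals the given concentration.
pH = -log10([H+]) = -log10(0.8173)
pH = 0.0876185, rounded to 4 dp:

0.0876


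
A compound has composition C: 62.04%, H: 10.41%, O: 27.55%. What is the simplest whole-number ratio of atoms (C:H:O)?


Assume 100 g of compound, divide each mass% by atomic mass to get moles, then normalize by the smallest to get a raw atom ratio.
Moles per 100 g: C: 62.04/12.011 = 5.1653, H: 10.41/1.008 = 10.3274, O: 27.55/15.999 = 1.722
Raw ratio (divide by min = 1.722): C: 3.0, H: 5.997, O: 1.0
Multiply by 1 to clear fractions: C: 3.0 ~= 3, H: 5.997 ~= 6, O: 1.0 ~= 1
Reduce by GCD to get the simplest whole-number ratio:

3:6:1


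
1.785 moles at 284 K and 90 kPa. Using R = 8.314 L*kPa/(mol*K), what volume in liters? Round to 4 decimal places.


PV = nRT, solve for V = nRT / P.
nRT = 1.785 * 8.314 * 284 = 4214.6992
V = 4214.6992 / 90
V = 46.82999111 L, rounded to 4 dp:

46.8300 L


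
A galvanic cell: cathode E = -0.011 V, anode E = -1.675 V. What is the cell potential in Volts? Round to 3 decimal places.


Standard cell potential: E_cell = E_cathode - E_anode.
E_cell = -0.011 - (-1.675)
E_cell = 1.664 V, rounded to 3 dp:

1.664 V


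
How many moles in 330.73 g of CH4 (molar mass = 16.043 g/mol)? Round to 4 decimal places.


n = mass / M
n = 330.73 / 16.043
n = 20.61522159 mol, rounded to 4 dp:

20.6152 mol


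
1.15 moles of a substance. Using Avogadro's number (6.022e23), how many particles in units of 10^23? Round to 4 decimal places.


N = n * NA, then divide by 1e23 for the requested units.
N / 1e23 = n * 6.022
N / 1e23 = 1.15 * 6.022
N / 1e23 = 6.9253, rounded to 4 dp:

6.9253


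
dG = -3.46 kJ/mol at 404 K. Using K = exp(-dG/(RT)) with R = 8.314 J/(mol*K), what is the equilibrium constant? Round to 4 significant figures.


dG is in kJ/mol; multiply by 1000 to match R in J/(mol*K).
RT = 8.314 * 404 = 3358.856 J/mol
exponent = -dG*1000 / (RT) = -(-3.46*1000) / 3358.856 = 1.03011263
K = exp(1.03011263)
K = 2.8013813, rounded to 4 significant figures:

2.801


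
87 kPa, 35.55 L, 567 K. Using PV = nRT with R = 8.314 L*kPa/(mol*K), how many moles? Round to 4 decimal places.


PV = nRT, solve for n = PV / (RT).
PV = 87 * 35.55 = 3092.85
RT = 8.314 * 567 = 4714.038
n = 3092.85 / 4714.038
n = 0.65609357 mol, rounded to 4 dp:

0.6561 mol


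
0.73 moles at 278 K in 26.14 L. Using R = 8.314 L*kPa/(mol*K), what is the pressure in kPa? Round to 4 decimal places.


PV = nRT, solve for P = nRT / V.
nRT = 0.73 * 8.314 * 278 = 1687.2432
P = 1687.2432 / 26.14
P = 64.54641163 kPa, rounded to 4 dp:

64.5464 kPa


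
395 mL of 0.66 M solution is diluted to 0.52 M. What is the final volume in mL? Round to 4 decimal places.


Dilution: M1*V1 = M2*V2, solve for V2.
V2 = M1*V1 / M2
V2 = 0.66 * 395 / 0.52
V2 = 260.7 / 0.52
V2 = 501.34615385 mL, rounded to 4 dp:

501.3462 mL


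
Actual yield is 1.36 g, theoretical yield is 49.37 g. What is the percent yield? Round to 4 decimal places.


% yield = 100 * actual / theoretical
% yield = 100 * 1.36 / 49.37
% yield = 2.75470934 %, rounded to 4 dp:

2.7547 %


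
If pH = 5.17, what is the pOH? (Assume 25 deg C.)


At 25 deg C, pH + pOH = 14.
pOH = 14 - pH = 14 - 5.17
pOH = 8.83:

8.83


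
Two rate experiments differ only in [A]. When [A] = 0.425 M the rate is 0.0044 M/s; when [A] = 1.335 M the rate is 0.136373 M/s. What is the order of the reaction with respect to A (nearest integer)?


Rate is proportional to [A]^n, so rate2/rate1 = ([A]2/[A]1)^n. Take logs to solve for n.
rate2/rate1 = 0.136373 / 0.0044 = 30.9939
[A]2/[A]1 = 1.335 / 0.425 = 3.1412
n = ln(30.9939) / ln(3.1412) = 3.0
Nearest integer order:

3


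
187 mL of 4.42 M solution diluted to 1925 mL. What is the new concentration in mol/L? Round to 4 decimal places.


Dilution: M1*V1 = M2*V2, solve for M2.
M2 = M1*V1 / V2
M2 = 4.42 * 187 / 1925
M2 = 826.54 / 1925
M2 = 0.42937143 mol/L, rounded to 4 dp:

0.4294 mol/L


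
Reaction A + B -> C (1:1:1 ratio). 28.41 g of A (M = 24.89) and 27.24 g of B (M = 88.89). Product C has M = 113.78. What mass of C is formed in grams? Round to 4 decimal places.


Find moles of each reactant; the smaller value is the limiting reagent in a 1:1:1 reaction, so moles_C equals moles of the limiter.
n_A = mass_A / M_A = 28.41 / 24.89 = 1.141422 mol
n_B = mass_B / M_B = 27.24 / 88.89 = 0.306446 mol
Limiting reagent: B (smaller), n_limiting = 0.306446 mol
mass_C = n_limiting * M_C = 0.306446 * 113.78
mass_C = 34.86742588 g, rounded to 4 dp:

34.8674 g


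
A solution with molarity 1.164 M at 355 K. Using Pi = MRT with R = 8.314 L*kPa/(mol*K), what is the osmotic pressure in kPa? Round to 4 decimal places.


Osmotic pressure (van't Hoff): Pi = M*R*T.
RT = 8.314 * 355 = 2951.47
Pi = 1.164 * 2951.47
Pi = 3435.51108 kPa, rounded to 4 dp:

3435.5111 kPa


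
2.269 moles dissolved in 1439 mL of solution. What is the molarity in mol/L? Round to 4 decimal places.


Convert volume to liters: V_L = V_mL / 1000.
V_L = 1439 / 1000 = 1.439 L
M = n / V_L = 2.269 / 1.439
M = 1.57678944 mol/L, rounded to 4 dp:

1.5768 mol/L


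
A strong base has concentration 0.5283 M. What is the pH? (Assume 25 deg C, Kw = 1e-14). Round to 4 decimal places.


A strong base dissociates completely, so [OH-] equals the given concentration.
pOH = -log10([OH-]) = -log10(0.5283) = 0.277119
pH = 14 - pOH = 14 - 0.277119
pH = 13.722881, rounded to 4 dp:

13.7229


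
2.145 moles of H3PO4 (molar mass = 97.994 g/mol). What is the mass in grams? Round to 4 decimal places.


mass = n * M
mass = 2.145 * 97.994
mass = 210.19713 g, rounded to 4 dp:

210.1971 g


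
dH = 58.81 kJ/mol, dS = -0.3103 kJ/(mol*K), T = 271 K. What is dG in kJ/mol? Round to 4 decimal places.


Gibbs: dG = dH - T*dS (consistent units, dS already in kJ/(mol*K)).
T*dS = 271 * -0.3103 = -84.0913
dG = 58.81 - (-84.0913)
dG = 142.9013 kJ/mol, rounded to 4 dp:

142.9013 kJ/mol


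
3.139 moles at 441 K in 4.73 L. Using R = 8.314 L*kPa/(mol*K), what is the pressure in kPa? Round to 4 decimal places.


PV = nRT, solve for P = nRT / V.
nRT = 3.139 * 8.314 * 441 = 11509.0619
P = 11509.0619 / 4.73
P = 2433.20547569 kPa, rounded to 4 dp:

2433.2055 kPa


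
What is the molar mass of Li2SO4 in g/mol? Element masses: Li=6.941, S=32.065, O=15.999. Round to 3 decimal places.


M = sum(count * atomic_mass) over atoms.
M = 2*6.941 + 1*32.065 + 4*15.999
M = 13.882 + 32.065 + 63.996
M = 109.943 g/mol, rounded to 3 dp:

109.943 g/mol


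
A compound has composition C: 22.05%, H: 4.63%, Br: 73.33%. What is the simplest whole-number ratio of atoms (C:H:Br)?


Assume 100 g of compound, divide each mass% by atomic mass to get moles, then normalize by the smallest to get a raw atom ratio.
Moles per 100 g: C: 22.05/12.011 = 1.8358, H: 4.63/1.008 = 4.5933, Br: 73.33/79.904 = 0.9177
Raw ratio (divide by min = 0.9177): C: 2.0, H: 5.005, Br: 1.0
Multiply by 1 to clear fractions: C: 2.0 ~= 2, H: 5.005 ~= 5, Br: 1.0 ~= 1
Reduce by GCD to get the simplest whole-number ratio:

2:5:1


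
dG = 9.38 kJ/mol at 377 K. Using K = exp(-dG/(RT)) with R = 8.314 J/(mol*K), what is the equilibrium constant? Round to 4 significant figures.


dG is in kJ/mol; multiply by 1000 to match R in J/(mol*K).
RT = 8.314 * 377 = 3134.378 J/mol
exponent = -dG*1000 / (RT) = -(9.38*1000) / 3134.378 = -2.99261927
K = exp(-2.99261927)
K = 0.050155893, rounded to 4 significant figures:

0.05016


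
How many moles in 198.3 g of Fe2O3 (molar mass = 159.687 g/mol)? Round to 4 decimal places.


n = mass / M
n = 198.3 / 159.687
n = 1.24180428 mol, rounded to 4 dp:

1.2418 mol


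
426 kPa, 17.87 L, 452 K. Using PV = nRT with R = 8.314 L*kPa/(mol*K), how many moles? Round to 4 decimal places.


PV = nRT, solve for n = PV / (RT).
PV = 426 * 17.87 = 7612.62
RT = 8.314 * 452 = 3757.928
n = 7612.62 / 3757.928
n = 2.0257493 mol, rounded to 4 dp:

2.0257 mol


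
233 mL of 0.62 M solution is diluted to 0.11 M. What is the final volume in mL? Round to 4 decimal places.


Dilution: M1*V1 = M2*V2, solve for V2.
V2 = M1*V1 / M2
V2 = 0.62 * 233 / 0.11
V2 = 144.46 / 0.11
V2 = 1313.27272727 mL, rounded to 4 dp:

1313.2727 mL


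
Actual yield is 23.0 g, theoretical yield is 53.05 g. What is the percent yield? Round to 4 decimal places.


% yield = 100 * actual / theoretical
% yield = 100 * 23.0 / 53.05
% yield = 43.35532516 %, rounded to 4 dp:

43.3553 %


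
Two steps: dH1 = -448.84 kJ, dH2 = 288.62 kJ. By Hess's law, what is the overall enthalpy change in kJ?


Hess's law: enthalpy is a state function, so add the step enthalpies.
dH_total = dH1 + dH2 = -448.84 + (288.62)
dH_total = -160.22 kJ:

-160.22 kJ


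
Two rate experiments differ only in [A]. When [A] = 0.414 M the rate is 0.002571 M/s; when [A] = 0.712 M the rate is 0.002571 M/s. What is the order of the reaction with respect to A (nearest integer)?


Rate is proportional to [A]^n, so rate2/rate1 = ([A]2/[A]1)^n. Take logs to solve for n.
rate2/rate1 = 0.002571 / 0.002571 = 1.0
[A]2/[A]1 = 0.712 / 0.414 = 1.7198
n = ln(1.0) / ln(1.7198) = 0.0
Nearest integer order:

0


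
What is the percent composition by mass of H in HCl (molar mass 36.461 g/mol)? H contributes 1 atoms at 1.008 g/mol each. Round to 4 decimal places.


pct = 100 * (n_elem * M_elem) / M_total
mass_contribution = 1 * 1.008 = 1.008 g/mol
pct = 100 * 1.008 / 36.461
pct = 2.76459779 %, rounded to 4 dp:

2.7646 %


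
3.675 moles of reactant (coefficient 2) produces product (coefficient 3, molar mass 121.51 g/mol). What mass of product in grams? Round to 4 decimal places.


Use the coefficient ratio to convert reactant moles to product moles, then multiply by the product's molar mass.
moles_P = moles_R * (coeff_P / coeff_R) = 3.675 * (3/2) = 5.5125
mass_P = moles_P * M_P = 5.5125 * 121.51
mass_P = 669.823875 g, rounded to 4 dp:

669.8239 g


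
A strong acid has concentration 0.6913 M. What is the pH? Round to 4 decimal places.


A strong acid dissociates completely, so [H+] equals the given concentration.
pH = -log10([H+]) = -log10(0.6913)
pH = 0.16033344, rounded to 4 dp:

0.1603


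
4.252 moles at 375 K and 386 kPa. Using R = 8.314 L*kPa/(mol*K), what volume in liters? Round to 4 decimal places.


PV = nRT, solve for V = nRT / P.
nRT = 4.252 * 8.314 * 375 = 13256.673
V = 13256.673 / 386
V = 34.34371244 L, rounded to 4 dp:

34.3437 L


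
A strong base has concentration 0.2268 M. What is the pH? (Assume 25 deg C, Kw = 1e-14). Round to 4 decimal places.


A strong base dissociates completely, so [OH-] equals the given concentration.
pOH = -log10([OH-]) = -log10(0.2268) = 0.644357
pH = 14 - pOH = 14 - 0.644357
pH = 13.355643, rounded to 4 dp:

13.3556


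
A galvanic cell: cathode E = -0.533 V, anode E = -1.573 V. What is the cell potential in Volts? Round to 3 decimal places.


Standard cell potential: E_cell = E_cathode - E_anode.
E_cell = -0.533 - (-1.573)
E_cell = 1.04 V, rounded to 3 dp:

1.040 V


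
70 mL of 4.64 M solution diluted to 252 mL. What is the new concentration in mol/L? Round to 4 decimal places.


Dilution: M1*V1 = M2*V2, solve for M2.
M2 = M1*V1 / V2
M2 = 4.64 * 70 / 252
M2 = 324.8 / 252
M2 = 1.28888889 mol/L, rounded to 4 dp:

1.2889 mol/L


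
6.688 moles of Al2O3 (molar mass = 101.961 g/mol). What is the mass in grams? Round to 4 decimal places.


mass = n * M
mass = 6.688 * 101.961
mass = 681.915168 g, rounded to 4 dp:

681.9152 g


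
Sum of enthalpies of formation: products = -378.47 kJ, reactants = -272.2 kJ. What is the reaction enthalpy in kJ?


dH_rxn = sum(dH_f products) - sum(dH_f reactants)
dH_rxn = -378.47 - (-272.2)
dH_rxn = -106.27 kJ:

-106.27 kJ


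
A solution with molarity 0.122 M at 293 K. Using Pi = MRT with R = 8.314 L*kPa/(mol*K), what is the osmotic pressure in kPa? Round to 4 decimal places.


Osmotic pressure (van't Hoff): Pi = M*R*T.
RT = 8.314 * 293 = 2436.002
Pi = 0.122 * 2436.002
Pi = 297.192244 kPa, rounded to 4 dp:

297.1922 kPa


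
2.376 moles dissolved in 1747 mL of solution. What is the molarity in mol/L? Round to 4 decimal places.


Convert volume to liters: V_L = V_mL / 1000.
V_L = 1747 / 1000 = 1.747 L
M = n / V_L = 2.376 / 1.747
M = 1.36004579 mol/L, rounded to 4 dp:

1.3600 mol/L


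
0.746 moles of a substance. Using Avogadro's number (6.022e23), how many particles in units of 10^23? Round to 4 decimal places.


N = n * NA, then divide by 1e23 for the requested units.
N / 1e23 = n * 6.022
N / 1e23 = 0.746 * 6.022
N / 1e23 = 4.492412, rounded to 4 dp:

4.4924


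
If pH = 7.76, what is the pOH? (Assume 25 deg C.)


At 25 deg C, pH + pOH = 14.
pOH = 14 - pH = 14 - 7.76
pOH = 6.24:

6.24


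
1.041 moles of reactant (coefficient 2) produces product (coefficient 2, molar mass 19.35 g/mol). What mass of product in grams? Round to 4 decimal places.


Use the coefficient ratio to convert reactant moles to product moles, then multiply by the product's molar mass.
moles_P = moles_R * (coeff_P / coeff_R) = 1.041 * (2/2) = 1.041
mass_P = moles_P * M_P = 1.041 * 19.35
mass_P = 20.14335 g, rounded to 4 dp:

20.1434 g


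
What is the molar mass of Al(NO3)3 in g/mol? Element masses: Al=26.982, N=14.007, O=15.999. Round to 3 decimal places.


M = sum(count * atomic_mass) over atoms.
M = 1*26.982 + 3*14.007 + 9*15.999
M = 26.982 + 42.021 + 143.991
M = 212.994 g/mol, rounded to 3 dp:

212.994 g/mol


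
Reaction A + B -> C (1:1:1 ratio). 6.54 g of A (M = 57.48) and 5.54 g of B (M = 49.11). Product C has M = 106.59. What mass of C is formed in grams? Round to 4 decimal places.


Find moles of each reactant; the smaller value is the limiting reagent in a 1:1:1 reaction, so moles_C equals moles of the limiter.
n_A = mass_A / M_A = 6.54 / 57.48 = 0.113779 mol
n_B = mass_B / M_B = 5.54 / 49.11 = 0.112808 mol
Limiting reagent: B (smaller), n_limiting = 0.112808 mol
mass_C = n_limiting * M_C = 0.112808 * 106.59
mass_C = 12.02420472 g, rounded to 4 dp:

12.0242 g


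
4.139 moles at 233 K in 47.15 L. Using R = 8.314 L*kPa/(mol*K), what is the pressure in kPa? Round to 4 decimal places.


PV = nRT, solve for P = nRT / V.
nRT = 4.139 * 8.314 * 233 = 8017.9135
P = 8017.9135 / 47.15
P = 170.0511877 kPa, rounded to 4 dp:

170.0512 kPa


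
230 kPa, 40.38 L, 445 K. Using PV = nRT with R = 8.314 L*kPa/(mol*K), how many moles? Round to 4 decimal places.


PV = nRT, solve for n = PV / (RT).
PV = 230 * 40.38 = 9287.4
RT = 8.314 * 445 = 3699.73
n = 9287.4 / 3699.73
n = 2.51029129 mol, rounded to 4 dp:

2.5103 mol


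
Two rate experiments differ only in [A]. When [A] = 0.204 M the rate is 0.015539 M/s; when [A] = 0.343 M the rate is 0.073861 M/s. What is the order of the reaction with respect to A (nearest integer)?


Rate is proportional to [A]^n, so rate2/rate1 = ([A]2/[A]1)^n. Take logs to solve for n.
rate2/rate1 = 0.073861 / 0.015539 = 4.7533
[A]2/[A]1 = 0.343 / 0.204 = 1.6814
n = ln(4.7533) / ln(1.6814) = 3.0
Nearest integer order:

3


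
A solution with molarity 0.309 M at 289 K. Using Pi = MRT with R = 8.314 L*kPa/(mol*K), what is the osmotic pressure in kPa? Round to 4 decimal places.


Osmotic pressure (van't Hoff): Pi = M*R*T.
RT = 8.314 * 289 = 2402.746
Pi = 0.309 * 2402.746
Pi = 742.448514 kPa, rounded to 4 dp:

742.4485 kPa


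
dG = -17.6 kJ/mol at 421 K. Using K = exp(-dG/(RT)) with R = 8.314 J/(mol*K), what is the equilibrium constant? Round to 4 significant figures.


dG is in kJ/mol; multiply by 1000 to match R in J/(mol*K).
RT = 8.314 * 421 = 3500.194 J/mol
exponent = -dG*1000 / (RT) = -(-17.6*1000) / 3500.194 = 5.02829272
K = exp(5.02829272)
K = 152.67214, rounded to 4 significant figures:

152.7


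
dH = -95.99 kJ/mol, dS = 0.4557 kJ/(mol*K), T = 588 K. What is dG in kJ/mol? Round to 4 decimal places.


Gibbs: dG = dH - T*dS (consistent units, dS already in kJ/(mol*K)).
T*dS = 588 * 0.4557 = 267.9516
dG = -95.99 - (267.9516)
dG = -363.9416 kJ/mol, rounded to 4 dp:

-363.9416 kJ/mol


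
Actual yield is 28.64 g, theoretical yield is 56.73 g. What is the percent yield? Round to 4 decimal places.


% yield = 100 * actual / theoretical
% yield = 100 * 28.64 / 56.73
% yield = 50.48475234 %, rounded to 4 dp:

50.4848 %


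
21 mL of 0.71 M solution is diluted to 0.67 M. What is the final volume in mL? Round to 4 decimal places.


Dilution: M1*V1 = M2*V2, solve for V2.
V2 = M1*V1 / M2
V2 = 0.71 * 21 / 0.67
V2 = 14.91 / 0.67
V2 = 22.25373134 mL, rounded to 4 dp:

22.2537 mL


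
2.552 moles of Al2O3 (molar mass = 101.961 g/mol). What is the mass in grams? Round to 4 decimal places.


mass = n * M
mass = 2.552 * 101.961
mass = 260.204472 g, rounded to 4 dp:

260.2045 g


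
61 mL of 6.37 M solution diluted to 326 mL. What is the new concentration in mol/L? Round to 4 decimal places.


Dilution: M1*V1 = M2*V2, solve for M2.
M2 = M1*V1 / V2
M2 = 6.37 * 61 / 326
M2 = 388.57 / 326
M2 = 1.19193252 mol/L, rounded to 4 dp:

1.1919 mol/L


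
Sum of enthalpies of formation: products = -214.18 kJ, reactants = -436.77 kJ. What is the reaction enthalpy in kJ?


dH_rxn = sum(dH_f products) - sum(dH_f reactants)
dH_rxn = -214.18 - (-436.77)
dH_rxn = 222.59 kJ:

222.59 kJ


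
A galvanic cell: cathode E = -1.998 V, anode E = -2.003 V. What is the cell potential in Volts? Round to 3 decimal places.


Standard cell potential: E_cell = E_cathode - E_anode.
E_cell = -1.998 - (-2.003)
E_cell = 0.005 V, rounded to 3 dp:

0.005 V


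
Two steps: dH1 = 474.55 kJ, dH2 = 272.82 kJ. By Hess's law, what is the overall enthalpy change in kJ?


Hess's law: enthalpy is a state function, so add the step enthalpies.
dH_total = dH1 + dH2 = 474.55 + (272.82)
dH_total = 747.37 kJ:

747.37 kJ


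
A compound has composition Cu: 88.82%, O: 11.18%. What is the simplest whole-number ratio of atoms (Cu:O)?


Assume 100 g of compound, divide each mass% by atomic mass to get moles, then normalize by the smallest to get a raw atom ratio.
Moles per 100 g: Cu: 88.82/63.546 = 1.3977, O: 11.18/15.999 = 0.6988
Raw ratio (divide by min = 0.6988): Cu: 2.0, O: 1.0
Multiply by 1 to clear fractions: Cu: 2.0 ~= 2, O: 1.0 ~= 1
Reduce by GCD to get the simplest whole-number ratio:

2:1


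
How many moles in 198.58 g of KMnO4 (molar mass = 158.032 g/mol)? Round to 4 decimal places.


n = mass / M
n = 198.58 / 158.032
n = 1.25658095 mol, rounded to 4 dp:

1.2566 mol


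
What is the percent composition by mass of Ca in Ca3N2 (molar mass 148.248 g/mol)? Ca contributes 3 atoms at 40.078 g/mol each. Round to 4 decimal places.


pct = 100 * (n_elem * M_elem) / M_total
mass_contribution = 3 * 40.078 = 120.234 g/mol
pct = 100 * 120.234 / 148.248
pct = 81.10328638 %, rounded to 4 dp:

81.1033 %


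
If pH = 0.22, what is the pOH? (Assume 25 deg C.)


At 25 deg C, pH + pOH = 14.
pOH = 14 - pH = 14 - 0.22
pOH = 13.78:

13.78


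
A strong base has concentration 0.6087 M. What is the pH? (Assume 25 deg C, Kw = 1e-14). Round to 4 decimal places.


A strong base dissociates completely, so [OH-] equals the given concentration.
pOH = -log10([OH-]) = -log10(0.6087) = 0.215597
pH = 14 - pOH = 14 - 0.215597
pH = 13.784403, rounded to 4 dp:

13.7844


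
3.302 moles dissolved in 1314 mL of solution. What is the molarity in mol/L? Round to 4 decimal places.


Convert volume to liters: V_L = V_mL / 1000.
V_L = 1314 / 1000 = 1.314 L
M = n / V_L = 3.302 / 1.314
M = 2.5129376 mol/L, rounded to 4 dp:

2.5129 mol/L


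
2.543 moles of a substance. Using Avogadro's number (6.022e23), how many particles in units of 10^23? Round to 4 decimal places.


N = n * NA, then divide by 1e23 for the requested units.
N / 1e23 = n * 6.022
N / 1e23 = 2.543 * 6.022
N / 1e23 = 15.313946, rounded to 4 dp:

15.3139


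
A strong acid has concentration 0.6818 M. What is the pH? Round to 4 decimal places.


A strong acid dissociates completely, so [H+] equals the given concentration.
pH = -log10([H+]) = -log10(0.6818)
pH = 0.166343, rounded to 4 dp:

0.1663
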